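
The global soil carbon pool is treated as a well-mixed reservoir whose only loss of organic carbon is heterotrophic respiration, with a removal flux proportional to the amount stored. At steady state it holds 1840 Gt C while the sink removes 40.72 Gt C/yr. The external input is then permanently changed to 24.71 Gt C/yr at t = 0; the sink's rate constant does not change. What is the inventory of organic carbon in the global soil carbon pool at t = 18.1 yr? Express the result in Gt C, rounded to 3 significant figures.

Residence time τ = M₀/F₀ = 45.19 yr. The eventual steady state is M_∞ = M₀·(F₁/F₀) = 1840 × 24.71/40.72 = 1116.6 Gt C.
The anomaly ΔM(t) = M(t) − M_∞ decays as ΔM₀·e^(−t/τ) with ΔM₀ = 1840 − 1116.6 = 723.4 Gt C.
At t = 18.1 yr, e^(−t/τ) = e^(−0.4006) = 0.6699, so ΔM = 484.7 Gt C and M = 1116.6 + 484.7 = 1601.2 Gt C.

1600 Gt C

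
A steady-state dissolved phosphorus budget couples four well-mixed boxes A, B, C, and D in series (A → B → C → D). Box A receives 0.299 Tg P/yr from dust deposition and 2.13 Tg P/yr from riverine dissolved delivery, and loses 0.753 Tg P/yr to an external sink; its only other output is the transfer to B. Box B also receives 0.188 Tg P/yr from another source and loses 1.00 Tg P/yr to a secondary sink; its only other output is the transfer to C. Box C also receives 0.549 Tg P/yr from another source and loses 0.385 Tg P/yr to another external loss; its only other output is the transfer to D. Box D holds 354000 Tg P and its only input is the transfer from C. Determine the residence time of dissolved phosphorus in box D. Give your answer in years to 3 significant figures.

Box A: F(A→B) = (0.299 + 2.13) − 0.753 = 1.6760 Tg P/yr.
Box B: F(B→C) = (1.6760 + 0.188) − 1.00 = 0.86400 Tg P/yr.
Box C: F(C→D) = (0.86400 + 0.549) − 0.385 = 1.0280 Tg P/yr.
Box D throughput = its input = 1.0280 Tg P/yr; τ = 354000 / 1.0280 = 344400 yr.

344000 yr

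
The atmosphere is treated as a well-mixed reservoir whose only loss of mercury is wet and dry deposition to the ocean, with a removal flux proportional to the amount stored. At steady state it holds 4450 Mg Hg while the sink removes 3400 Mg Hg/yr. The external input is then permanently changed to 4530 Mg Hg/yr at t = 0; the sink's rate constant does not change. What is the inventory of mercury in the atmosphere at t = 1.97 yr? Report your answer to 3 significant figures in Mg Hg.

Residence time τ = M₀/F₀ = 1.309 yr. The eventual steady state is M_∞ = M₀·(F₁/F₀) = 4450 × 4530/3400 = 5929.0 Mg Hg.
The anomaly ΔM(t) = M(t) − M_∞ decays as ΔM₀·e^(−t/τ) with ΔM₀ = 4450 − 5929.0 = −1479 Mg Hg.
At t = 1.97 yr, e^(−t/τ) = e^(−1.505) = 0.2220, so ΔM = −328.3 Mg Hg and M = 5929.0 − 328.3 = 5600.7 Mg Hg.

5600 Mg Hg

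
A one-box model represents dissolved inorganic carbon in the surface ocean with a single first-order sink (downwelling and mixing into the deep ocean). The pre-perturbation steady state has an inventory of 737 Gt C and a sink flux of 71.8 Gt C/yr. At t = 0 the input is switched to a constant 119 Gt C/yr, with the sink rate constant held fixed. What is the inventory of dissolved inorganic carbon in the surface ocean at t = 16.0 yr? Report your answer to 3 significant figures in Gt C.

Residence time τ = M₀/F₀ = 10.26 yr. The eventual steady state is M_∞ = M₀·(F₁/F₀) = 737 × 119/71.8 = 1221.5 Gt C.
The anomaly ΔM(t) = M(t) − M_∞ decays as ΔM₀·e^(−t/τ) with ΔM₀ = 737 − 1221.5 = −484.5 Gt C.
At t = 16.0 yr, e^(−t/τ) = e^(−1.559) = 0.2104, so ΔM = −101.9 Gt C and M = 1221.5 − 101.9 = 1119.6 Gt C.

1120 Gt C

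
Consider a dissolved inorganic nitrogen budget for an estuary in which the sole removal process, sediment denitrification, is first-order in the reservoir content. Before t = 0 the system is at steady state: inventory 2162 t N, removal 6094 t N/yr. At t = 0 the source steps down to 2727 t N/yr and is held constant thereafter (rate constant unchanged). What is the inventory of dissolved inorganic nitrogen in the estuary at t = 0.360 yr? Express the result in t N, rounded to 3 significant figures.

1400 t N

τ = M₀/F₀ = 2162/6094 = 0.3548 yr; rate constant k = 1/τ.
New steady state M_∞ = F₁/k = F₁·τ = 2727 × 0.3548 = 967.47 t N.
M(t) = M_∞ + (M₀ − M_∞)·e^(−t/τ); t/τ = 0.360/0.3548 = 1.015, so e^(−t/τ) = 0.3625.
M(t) = 967.47 + 1195 × 0.3625 = 1400.5 t N.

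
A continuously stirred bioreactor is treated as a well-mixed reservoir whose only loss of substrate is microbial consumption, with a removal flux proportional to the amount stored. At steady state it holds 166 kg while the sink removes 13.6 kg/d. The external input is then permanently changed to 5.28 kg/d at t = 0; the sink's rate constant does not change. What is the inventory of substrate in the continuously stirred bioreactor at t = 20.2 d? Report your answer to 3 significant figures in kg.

83.9 kg

The sink rate constant is k = F₀/M₀ = 13.6/166 = 0.08193 d⁻¹.
Solving dM/dt = F₁ − kM with M(0) = M₀ gives M(t) = F₁/k + (M₀ − F₁/k)·e^(−kt).
F₁/k = 5.28/0.08193 = 64.447 kg; kt = 0.08193 × 20.2 = 1.655, e^(−kt) = 0.1911.
M(20.2) = 64.447 + (166 − 64.447) × 0.1911 = 64.447 + 19.41 = 83.854 kg.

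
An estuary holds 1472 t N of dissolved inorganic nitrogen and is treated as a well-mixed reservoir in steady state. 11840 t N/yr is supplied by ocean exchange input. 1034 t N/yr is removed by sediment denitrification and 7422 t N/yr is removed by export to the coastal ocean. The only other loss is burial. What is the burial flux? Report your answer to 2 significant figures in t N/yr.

At steady state ΣF_in = ΣF_out.
ΣF_in = 11840 t N/yr.
Burial flux = ΣF_in − (1034 + 7422) = 11840 − 8456 = 3384 t N/yr.

3400 t N/yr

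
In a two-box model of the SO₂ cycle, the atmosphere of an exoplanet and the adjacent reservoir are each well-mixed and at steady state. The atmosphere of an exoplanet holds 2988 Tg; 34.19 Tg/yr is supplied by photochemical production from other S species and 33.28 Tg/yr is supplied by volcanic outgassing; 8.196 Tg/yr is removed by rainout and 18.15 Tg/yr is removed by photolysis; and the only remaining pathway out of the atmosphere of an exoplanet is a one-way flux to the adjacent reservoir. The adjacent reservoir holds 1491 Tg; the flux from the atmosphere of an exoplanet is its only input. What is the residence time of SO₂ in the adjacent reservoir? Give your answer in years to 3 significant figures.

Balance the atmosphere of an exoplanet: ΣF_in = 34.19 + 33.28 = 67.470 Tg/yr.
Flux to the adjacent reservoir = ΣF_in − (8.196 + 18.15) = 41.124 Tg/yr.
At steady state the output of the adjacent reservoir equals its input, 41.124 Tg/yr.
τ = M / F = 1491 / 41.124 = 36.26 yr.

36.3 yr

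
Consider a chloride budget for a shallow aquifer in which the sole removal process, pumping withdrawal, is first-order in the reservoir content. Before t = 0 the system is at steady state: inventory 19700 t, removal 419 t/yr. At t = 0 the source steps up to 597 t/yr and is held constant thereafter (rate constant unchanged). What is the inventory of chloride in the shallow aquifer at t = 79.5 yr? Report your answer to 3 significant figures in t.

26500 t

τ = M₀/F₀ = 19700/419 = 47.02 yr; rate constant k = 1/τ.
New steady state M_∞ = F₁/k = F₁·τ = 597 × 47.02 = 28069 t.
M(t) = M_∞ + (M₀ − M_∞)·e^(−t/τ); t/τ = 79.5/47.02 = 1.691, so e^(−t/τ) = 0.1844.
M(t) = 28069 − 8369 × 0.1844 = 26526 t.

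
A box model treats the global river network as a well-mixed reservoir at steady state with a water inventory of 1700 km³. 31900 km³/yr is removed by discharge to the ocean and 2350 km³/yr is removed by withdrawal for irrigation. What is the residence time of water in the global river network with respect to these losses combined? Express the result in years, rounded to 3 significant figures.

Total removal = 31900 + 2350 = 34250 km³/yr.
τ = M / ΣF_out = 1700 / 34250 = 0.04964 yr.

0.0496 yr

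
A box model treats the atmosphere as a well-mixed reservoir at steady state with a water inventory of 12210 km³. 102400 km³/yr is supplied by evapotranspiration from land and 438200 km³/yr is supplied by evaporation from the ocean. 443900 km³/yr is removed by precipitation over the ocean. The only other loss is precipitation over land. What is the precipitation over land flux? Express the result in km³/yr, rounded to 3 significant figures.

At steady state ΣF_in = ΣF_out.
ΣF_in = 102400 + 438200 = 540600 km³/yr.
Precipitation over land flux = ΣF_in − (443900) = 540600 − 443900 = 96700 km³/yr.

96700 km³/yr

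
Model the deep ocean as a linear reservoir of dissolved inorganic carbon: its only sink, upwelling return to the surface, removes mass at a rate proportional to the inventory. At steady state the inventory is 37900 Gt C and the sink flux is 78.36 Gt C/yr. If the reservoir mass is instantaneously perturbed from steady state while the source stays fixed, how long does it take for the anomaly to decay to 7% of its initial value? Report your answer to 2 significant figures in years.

1300 yr

For a linear reservoir the anomaly decays as exp(−t/τ) with τ = M/F = 37900/78.36 = 483.7 yr.
exp(−t/τ) = 0.07 ⇒ t = −τ ln(0.07) = 483.7 × 2.659 = 1286 yr.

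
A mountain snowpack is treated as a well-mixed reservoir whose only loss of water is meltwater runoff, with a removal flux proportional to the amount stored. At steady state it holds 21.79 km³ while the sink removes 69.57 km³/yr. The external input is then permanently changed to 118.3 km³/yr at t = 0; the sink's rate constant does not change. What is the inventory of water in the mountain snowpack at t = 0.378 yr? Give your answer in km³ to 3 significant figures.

Residence time τ = M₀/F₀ = 0.3132 yr. The eventual steady state is M_∞ = M₀·(F₁/F₀) = 21.79 × 118.3/69.57 = 37.053 km³.
The anomaly ΔM(t) = M(t) − M_∞ decays as ΔM₀·e^(−t/τ) with ΔM₀ = 21.79 − 37.053 = −15.26 km³.
At t = 0.378 yr, e^(−t/τ) = e^(−1.207) = 0.2991, so ΔM = −4.566 km³ and M = 37.053 − 4.566 = 32.487 km³.

32.5 km³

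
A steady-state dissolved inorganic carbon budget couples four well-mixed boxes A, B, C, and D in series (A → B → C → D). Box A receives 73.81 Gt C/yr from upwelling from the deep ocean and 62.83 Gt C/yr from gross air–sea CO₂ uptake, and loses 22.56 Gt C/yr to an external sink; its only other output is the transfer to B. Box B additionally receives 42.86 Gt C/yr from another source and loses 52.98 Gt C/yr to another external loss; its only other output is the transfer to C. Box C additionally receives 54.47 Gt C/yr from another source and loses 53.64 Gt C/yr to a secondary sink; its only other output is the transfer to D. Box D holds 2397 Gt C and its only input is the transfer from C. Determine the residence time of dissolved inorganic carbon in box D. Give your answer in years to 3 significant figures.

Box A: F(A→B) = (73.81 + 62.83) − 22.56 = 114.08 Gt C/yr.
Box B: F(B→C) = (114.08 + 42.86) − 52.98 = 103.96 Gt C/yr.
Box C: F(C→D) = (103.96 + 54.47) − 53.64 = 104.79 Gt C/yr.
Box D throughput = its input = 104.79 Gt C/yr; τ = 2397 / 104.79 = 22.87 yr.

22.9 yr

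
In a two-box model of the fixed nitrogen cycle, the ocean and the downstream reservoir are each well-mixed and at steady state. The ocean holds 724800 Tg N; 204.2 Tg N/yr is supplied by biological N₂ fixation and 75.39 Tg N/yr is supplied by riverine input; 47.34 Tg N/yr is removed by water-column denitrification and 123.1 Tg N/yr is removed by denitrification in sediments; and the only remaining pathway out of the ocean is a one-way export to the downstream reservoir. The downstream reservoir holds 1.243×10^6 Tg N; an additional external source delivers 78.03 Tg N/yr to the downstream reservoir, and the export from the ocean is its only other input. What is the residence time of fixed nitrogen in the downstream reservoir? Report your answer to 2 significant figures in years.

Balance the ocean: ΣF_in = 204.2 + 75.39 = 279.59 Tg N/yr.
Export to the downstream reservoir = ΣF_in − (47.34 + 123.1) = 109.15 Tg N/yr.
Total input to the downstream reservoir = 109.15 + 78.03 = 187.18 Tg N/yr; at steady state this equals its total output.
τ = M / F = 1.243×10^6 / 187.18 = 6641 yr.

6600 yr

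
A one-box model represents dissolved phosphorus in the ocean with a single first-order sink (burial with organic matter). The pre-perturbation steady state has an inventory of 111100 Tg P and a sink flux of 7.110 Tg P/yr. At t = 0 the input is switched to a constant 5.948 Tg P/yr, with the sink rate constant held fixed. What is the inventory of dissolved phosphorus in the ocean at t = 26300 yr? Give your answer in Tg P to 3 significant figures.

96300 Tg P

The sink rate constant is k = F₀/M₀ = 7.110/111100 = 6.400×10^-5 yr⁻¹.
Solving dM/dt = F₁ − kM with M(0) = M₀ gives M(t) = F₁/k + (M₀ − F₁/k)·e^(−kt).
F₁/k = 5.948/6.400×10^-5 = 92943 Tg P; kt = 6.400×10^-5 × 26300 = 1.683, e^(−kt) = 0.1858.
M(26300) = 92943 + (111100 − 92943) × 0.1858 = 92943 + 3374 = 96316 Tg P.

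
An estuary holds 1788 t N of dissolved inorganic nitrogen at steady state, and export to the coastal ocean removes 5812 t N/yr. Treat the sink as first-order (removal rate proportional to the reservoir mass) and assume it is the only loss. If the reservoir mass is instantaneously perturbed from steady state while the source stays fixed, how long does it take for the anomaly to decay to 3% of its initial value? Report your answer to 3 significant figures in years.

1.08 yr

For a linear reservoir the anomaly decays as exp(−t/τ) with τ = M/F = 1788/5812 = 0.3076 yr.
exp(−t/τ) = 0.03 ⇒ t = −τ ln(0.03) = 0.3076 × 3.507 = 1.079 yr.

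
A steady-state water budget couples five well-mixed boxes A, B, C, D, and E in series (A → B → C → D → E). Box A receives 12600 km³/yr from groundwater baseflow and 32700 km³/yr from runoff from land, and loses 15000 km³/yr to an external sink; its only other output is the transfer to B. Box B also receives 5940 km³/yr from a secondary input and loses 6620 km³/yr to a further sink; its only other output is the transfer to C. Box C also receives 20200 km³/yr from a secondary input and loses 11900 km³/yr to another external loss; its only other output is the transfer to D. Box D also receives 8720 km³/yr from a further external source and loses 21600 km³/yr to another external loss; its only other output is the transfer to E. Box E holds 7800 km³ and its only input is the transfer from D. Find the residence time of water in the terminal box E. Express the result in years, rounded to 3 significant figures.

Box A: F(A→B) = (12600 + 32700) − 15000 = 30300 km³/yr.
Box B: F(B→C) = (30300 + 5940) − 6620 = 29620 km³/yr.
Box C: F(C→D) = (29620 + 20200) − 11900 = 37920 km³/yr.
Box D: F(D→E) = (37920 + 8720) − 21600 = 25040 km³/yr.
Box E throughput = its input = 25040 km³/yr; τ = 7800 / 25040 = 0.3115 yr.

0.312 yr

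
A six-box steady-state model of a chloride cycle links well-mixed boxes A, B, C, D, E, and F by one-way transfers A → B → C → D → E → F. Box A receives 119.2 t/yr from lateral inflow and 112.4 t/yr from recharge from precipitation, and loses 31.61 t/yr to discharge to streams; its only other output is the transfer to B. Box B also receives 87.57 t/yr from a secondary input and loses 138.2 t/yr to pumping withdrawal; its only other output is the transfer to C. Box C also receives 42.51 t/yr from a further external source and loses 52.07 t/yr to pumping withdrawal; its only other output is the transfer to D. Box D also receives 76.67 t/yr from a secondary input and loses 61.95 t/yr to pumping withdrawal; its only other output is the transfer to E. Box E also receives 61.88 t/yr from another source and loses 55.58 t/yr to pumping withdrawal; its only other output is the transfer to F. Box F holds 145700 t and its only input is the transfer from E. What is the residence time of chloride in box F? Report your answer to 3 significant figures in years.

906 yr

Box A: F(A→B) = (119.2 + 112.4) − 31.61 = 199.99 t/yr.
Box B: F(B→C) = (199.99 + 87.57) − 138.2 = 149.36 t/yr.
Box C: F(C→D) = (149.36 + 42.51) − 52.07 = 139.80 t/yr.
Box D: F(D→E) = (139.80 + 76.67) − 61.95 = 154.52 t/yr.
Box E: F(E→F) = (154.52 + 61.88) − 55.58 = 160.82 t/yr.
Box F throughput = its input = 160.82 t/yr; τ = 145700 / 160.82 = 906.0 yr.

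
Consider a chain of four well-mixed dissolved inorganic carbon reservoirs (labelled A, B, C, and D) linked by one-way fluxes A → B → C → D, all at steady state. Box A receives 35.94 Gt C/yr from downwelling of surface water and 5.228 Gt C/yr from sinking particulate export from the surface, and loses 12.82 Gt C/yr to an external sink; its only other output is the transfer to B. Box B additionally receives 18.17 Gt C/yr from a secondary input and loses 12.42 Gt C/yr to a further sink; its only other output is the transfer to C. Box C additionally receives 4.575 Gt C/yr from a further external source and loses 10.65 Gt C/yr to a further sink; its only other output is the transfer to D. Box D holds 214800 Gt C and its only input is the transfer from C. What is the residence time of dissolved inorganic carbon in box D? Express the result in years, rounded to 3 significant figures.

Box A: F(A→B) = (35.94 + 5.228) − 12.82 = 28.348 Gt C/yr.
Box B: F(B→C) = (28.348 + 18.17) − 12.42 = 34.098 Gt C/yr.
Box C: F(C→D) = (34.098 + 4.575) − 10.65 = 28.023 Gt C/yr.
Box D throughput = its input = 28.023 Gt C/yr; τ = 214800 / 28.023 = 7665 yr.

7670 yr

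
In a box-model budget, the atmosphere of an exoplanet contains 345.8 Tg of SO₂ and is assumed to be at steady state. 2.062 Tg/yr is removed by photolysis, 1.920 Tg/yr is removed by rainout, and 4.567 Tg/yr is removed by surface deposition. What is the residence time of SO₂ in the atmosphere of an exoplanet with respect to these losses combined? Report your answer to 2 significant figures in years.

40 yr

Total removal = 2.062 + 1.920 + 4.567 = 8.5490 Tg/yr.
τ = M / ΣF_out = 345.8 / 8.5490 = 40.45 yr.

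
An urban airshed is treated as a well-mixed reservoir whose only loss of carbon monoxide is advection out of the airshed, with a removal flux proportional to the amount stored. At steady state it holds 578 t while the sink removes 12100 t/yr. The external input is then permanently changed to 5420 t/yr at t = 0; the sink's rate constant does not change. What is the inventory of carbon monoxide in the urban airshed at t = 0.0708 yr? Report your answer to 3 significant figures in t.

331 t

τ = M₀/F₀ = 578/12100 = 0.04777 yr; rate constant k = 1/τ.
New steady state M_∞ = F₁/k = F₁·τ = 5420 × 0.04777 = 258.91 t.
M(t) = M_∞ + (M₀ − M_∞)·e^(−t/τ); t/τ = 0.0708/0.04777 = 1.482, so e^(−t/τ) = 0.2271.
M(t) = 258.91 + 319.1 × 0.2271 = 331.39 t.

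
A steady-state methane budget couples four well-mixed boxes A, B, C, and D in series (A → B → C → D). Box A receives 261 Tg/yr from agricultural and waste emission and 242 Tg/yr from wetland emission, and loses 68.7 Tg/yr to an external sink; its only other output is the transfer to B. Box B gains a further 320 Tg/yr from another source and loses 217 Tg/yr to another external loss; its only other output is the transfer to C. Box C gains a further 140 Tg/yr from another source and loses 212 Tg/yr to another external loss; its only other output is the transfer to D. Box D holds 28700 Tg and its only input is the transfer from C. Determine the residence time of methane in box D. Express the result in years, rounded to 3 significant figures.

Box A: F(A→B) = (261 + 242) − 68.7 = 434.30 Tg/yr.
Box B: F(B→C) = (434.30 + 320) − 217 = 537.30 Tg/yr.
Box C: F(C→D) = (537.30 + 140) − 212 = 465.30 Tg/yr.
Box D throughput = its input = 465.30 Tg/yr; τ = 28700 / 465.30 = 61.68 yr.

61.7 yr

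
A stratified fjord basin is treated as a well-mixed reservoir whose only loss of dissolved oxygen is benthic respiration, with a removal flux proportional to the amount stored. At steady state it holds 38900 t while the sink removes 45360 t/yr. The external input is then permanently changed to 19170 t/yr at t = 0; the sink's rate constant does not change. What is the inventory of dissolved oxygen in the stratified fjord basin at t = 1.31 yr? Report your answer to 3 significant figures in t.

21300 t

τ = M₀/F₀ = 38900/45360 = 0.8576 yr; rate constant k = 1/τ.
New steady state M_∞ = F₁/k = F₁·τ = 19170 × 0.8576 = 16440 t.
M(t) = M_∞ + (M₀ − M_∞)·e^(−t/τ); t/τ = 1.31/0.8576 = 1.528, so e^(−t/τ) = 0.2171.
M(t) = 16440 + 22460 × 0.2171 = 21315 t.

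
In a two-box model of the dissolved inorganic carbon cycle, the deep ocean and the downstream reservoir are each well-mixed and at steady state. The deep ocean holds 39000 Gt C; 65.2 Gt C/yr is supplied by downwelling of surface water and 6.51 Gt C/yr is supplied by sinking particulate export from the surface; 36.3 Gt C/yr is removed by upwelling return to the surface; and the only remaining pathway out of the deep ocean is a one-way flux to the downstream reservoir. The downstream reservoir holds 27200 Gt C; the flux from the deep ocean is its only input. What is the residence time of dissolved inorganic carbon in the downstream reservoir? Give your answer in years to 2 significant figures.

Balance the deep ocean: ΣF_in = 65.2 + 6.51 = 71.710 Gt C/yr.
Flux to the downstream reservoir = ΣF_in − (36.3) = 35.410 Gt C/yr.
At steady state the output of the downstream reservoir equals its input, 35.410 Gt C/yr.
τ = M / F = 27200 / 35.410 = 768.1 yr.

770 yr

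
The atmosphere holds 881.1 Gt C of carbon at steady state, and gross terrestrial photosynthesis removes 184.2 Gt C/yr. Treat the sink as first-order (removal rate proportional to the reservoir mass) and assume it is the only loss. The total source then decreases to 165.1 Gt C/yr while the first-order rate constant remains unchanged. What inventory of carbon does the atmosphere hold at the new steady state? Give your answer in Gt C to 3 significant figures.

Rate constant k = F/M = 184.2 / 881.1 = 0.2091 yr⁻¹.
At the new steady state, source = k·M_new ⇒ M_new = 165.1 / 0.2091 = 789.7 Gt C.
(Equivalently M_new = M × F_new/F_old = 881.1 × 165.1/184.2.)

790 Gt C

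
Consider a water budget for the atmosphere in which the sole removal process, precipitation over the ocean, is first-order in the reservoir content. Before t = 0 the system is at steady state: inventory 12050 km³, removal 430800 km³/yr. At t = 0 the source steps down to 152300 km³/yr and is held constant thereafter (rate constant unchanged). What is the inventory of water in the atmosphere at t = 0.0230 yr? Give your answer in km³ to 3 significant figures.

Residence time τ = M₀/F₀ = 0.02797 yr. The eventual steady state is M_∞ = M₀·(F₁/F₀) = 12050 × 152300/430800 = 4260.0 km³.
The anomaly ΔM(t) = M(t) − M_∞ decays as ΔM₀·e^(−t/τ) with ΔM₀ = 12050 − 4260.0 = 7790 km³.
At t = 0.0230 yr, e^(−t/τ) = e^(−0.8223) = 0.4394, so ΔM = 3423 km³ and M = 4260.0 + 3423 = 7683.2 km³.

7680 km³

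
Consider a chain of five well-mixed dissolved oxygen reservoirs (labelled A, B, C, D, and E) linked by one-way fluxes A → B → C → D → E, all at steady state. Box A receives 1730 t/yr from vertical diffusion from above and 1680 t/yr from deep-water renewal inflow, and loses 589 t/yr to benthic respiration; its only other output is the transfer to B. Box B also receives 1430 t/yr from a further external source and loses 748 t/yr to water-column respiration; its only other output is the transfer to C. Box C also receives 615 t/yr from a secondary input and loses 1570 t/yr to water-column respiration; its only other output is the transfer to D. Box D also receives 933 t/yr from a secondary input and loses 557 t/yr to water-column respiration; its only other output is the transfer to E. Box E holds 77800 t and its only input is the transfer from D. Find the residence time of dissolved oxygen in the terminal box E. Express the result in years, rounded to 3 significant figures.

Box A: F(A→B) = (1730 + 1680) − 589 = 2821.0 t/yr.
Box B: F(B→C) = (2821.0 + 1430) − 748 = 3503.0 t/yr.
Box C: F(C→D) = (3503.0 + 615) − 1570 = 2548.0 t/yr.
Box D: F(D→E) = (2548.0 + 933) − 557 = 2924.0 t/yr.
Box E throughput = its input = 2924.0 t/yr; τ = 77800 / 2924.0 = 26.61 yr.

26.6 yr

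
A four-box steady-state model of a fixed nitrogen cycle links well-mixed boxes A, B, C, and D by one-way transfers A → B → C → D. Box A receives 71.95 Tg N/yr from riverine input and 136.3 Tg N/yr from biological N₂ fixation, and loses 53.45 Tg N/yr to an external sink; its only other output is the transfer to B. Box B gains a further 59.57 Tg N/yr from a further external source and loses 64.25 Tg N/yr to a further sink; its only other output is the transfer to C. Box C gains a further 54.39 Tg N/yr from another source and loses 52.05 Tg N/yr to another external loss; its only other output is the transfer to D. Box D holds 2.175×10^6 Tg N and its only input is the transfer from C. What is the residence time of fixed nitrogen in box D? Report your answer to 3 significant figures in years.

Box A: F(A→B) = (71.95 + 136.3) − 53.45 = 154.80 Tg N/yr.
Box B: F(B→C) = (154.80 + 59.57) − 64.25 = 150.12 Tg N/yr.
Box C: F(C→D) = (150.12 + 54.39) − 52.05 = 152.46 Tg N/yr.
Box D throughput = its input = 152.46 Tg N/yr; τ = 2.175×10^6 / 152.46 = 14270 yr.

14300 yr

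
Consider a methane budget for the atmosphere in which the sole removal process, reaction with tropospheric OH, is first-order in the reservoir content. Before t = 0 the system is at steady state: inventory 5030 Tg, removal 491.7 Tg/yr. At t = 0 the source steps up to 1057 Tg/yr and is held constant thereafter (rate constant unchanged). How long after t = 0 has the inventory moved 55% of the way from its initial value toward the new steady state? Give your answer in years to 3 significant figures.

τ = M₀/F₀ = 5030/491.7 = 10.23 yr.
The remaining gap fraction is e^(−t/τ); 55% covered ⇒ e^(−t/τ) = 0.450.
t = −τ ln(0.450) = 10.23 × 0.7985 = 8.169 yr.

8.17 yr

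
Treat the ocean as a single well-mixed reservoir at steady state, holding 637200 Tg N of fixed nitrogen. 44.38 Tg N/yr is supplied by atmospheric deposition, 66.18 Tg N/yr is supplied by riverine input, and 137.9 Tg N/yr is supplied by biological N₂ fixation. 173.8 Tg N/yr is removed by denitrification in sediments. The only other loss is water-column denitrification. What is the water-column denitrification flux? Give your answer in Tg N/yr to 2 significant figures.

75 Tg N/yr

At steady state ΣF_in = ΣF_out.
ΣF_in = 44.38 + 66.18 + 137.9 = 248.46 Tg N/yr.
Water-column denitrification flux = ΣF_in − (173.8) = 248.46 − 173.8 = 74.66 Tg N/yr.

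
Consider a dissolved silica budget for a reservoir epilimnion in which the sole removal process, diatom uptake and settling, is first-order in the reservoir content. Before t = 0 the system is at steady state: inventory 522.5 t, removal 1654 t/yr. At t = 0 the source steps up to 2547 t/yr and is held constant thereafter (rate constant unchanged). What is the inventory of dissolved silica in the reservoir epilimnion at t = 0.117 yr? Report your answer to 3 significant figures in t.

610 t

τ = M₀/F₀ = 522.5/1654 = 0.3159 yr; rate constant k = 1/τ.
New steady state M_∞ = F₁/k = F₁·τ = 2547 × 0.3159 = 804.60 t.
M(t) = M_∞ + (M₀ − M_∞)·e^(−t/τ); t/τ = 0.117/0.3159 = 0.3704, so e^(−t/τ) = 0.6905.
M(t) = 804.60 − 282.1 × 0.6905 = 609.82 t.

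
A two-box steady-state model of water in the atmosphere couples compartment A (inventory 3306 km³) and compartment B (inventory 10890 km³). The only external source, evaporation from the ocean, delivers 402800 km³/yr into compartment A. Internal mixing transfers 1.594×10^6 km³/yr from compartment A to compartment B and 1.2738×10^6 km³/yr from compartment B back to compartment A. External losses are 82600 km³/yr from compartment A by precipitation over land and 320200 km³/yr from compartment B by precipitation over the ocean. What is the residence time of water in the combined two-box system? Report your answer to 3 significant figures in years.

Treat the two boxes together as one reservoir: the mixing fluxes between them are internal recycling, so τ = ΣM / Σ(external losses).
M_total = 3306 + 10890 = 14196 km³.
ΣF_external_out = 82600 + 320200 = 402800 km³/yr.
τ = M_total / ΣF_ext = 14196 / 402800 = 0.03524 yr.

0.0352 yr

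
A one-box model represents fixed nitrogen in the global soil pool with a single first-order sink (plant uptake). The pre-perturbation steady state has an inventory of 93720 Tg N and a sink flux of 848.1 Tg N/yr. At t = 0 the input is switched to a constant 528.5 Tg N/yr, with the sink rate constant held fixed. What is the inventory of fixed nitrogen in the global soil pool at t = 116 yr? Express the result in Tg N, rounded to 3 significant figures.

Residence time τ = M₀/F₀ = 110.5 yr. The eventual steady state is M_∞ = M₀·(F₁/F₀) = 93720 × 528.5/848.1 = 58402 Tg N.
The anomaly ΔM(t) = M(t) − M_∞ decays as ΔM₀·e^(−t/τ) with ΔM₀ = 93720 − 58402 = 35320 Tg N.
At t = 116 yr, e^(−t/τ) = e^(−1.050) = 0.3500, so ΔM = 12360 Tg N and M = 58402 + 12360 = 70765 Tg N.

70800 Tg N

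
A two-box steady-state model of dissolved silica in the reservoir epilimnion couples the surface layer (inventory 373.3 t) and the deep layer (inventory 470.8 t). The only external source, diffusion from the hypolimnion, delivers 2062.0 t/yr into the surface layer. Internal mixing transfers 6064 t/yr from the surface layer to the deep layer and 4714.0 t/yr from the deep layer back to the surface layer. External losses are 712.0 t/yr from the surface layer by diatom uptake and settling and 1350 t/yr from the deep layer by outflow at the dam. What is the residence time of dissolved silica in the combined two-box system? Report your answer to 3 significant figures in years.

0.409 yr

Residence time in the combined system uses the total inventory and the total *external* removal — internal exchanges between the two boxes cancel.
M_total = 373.3 + 470.8 = 844.10 t.
ΣF_external_out = 712.0 + 1350 = 2062.0 t/yr.
τ = M_total / ΣF_ext = 844.10 / 2062.0 = 0.4094 yr.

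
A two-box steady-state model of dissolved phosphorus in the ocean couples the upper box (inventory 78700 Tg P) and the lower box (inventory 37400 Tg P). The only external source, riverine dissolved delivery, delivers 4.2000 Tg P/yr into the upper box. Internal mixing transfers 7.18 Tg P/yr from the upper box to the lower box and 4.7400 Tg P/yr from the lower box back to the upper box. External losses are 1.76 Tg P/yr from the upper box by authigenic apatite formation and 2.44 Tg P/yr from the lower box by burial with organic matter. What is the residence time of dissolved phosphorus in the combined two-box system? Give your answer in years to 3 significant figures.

27600 yr

Residence time in the combined system uses the total inventory and the total *external* removal — internal exchanges between the two boxes cancel.
M_total = 78700 + 37400 = 116100 Tg P.
ΣF_external_out = 1.76 + 2.44 = 4.2000 Tg P/yr.
τ = M_total / ΣF_ext = 116100 / 4.2000 = 27640 yr.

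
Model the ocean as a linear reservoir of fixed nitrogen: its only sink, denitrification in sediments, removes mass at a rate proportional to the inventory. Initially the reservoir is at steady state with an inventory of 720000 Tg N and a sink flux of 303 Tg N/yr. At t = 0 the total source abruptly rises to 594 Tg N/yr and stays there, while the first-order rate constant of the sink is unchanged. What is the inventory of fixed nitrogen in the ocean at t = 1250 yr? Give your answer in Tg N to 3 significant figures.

The sink rate constant is k = F₀/M₀ = 303/720000 = 0.0004208 yr⁻¹.
Solving dM/dt = F₁ − kM with M(0) = M₀ gives M(t) = F₁/k + (M₀ − F₁/k)·e^(−kt).
F₁/k = 594/0.0004208 = 1.4115×10^6 Tg N; kt = 0.0004208 × 1250 = 0.5260, e^(−kt) = 0.5909.
M(1250) = 1.4115×10^6 + (720000 − 1.4115×10^6) × 0.5909 = 1.4115×10^6 − 408600 = 1.0029×10^6 Tg N.

1.00×10^6 Tg N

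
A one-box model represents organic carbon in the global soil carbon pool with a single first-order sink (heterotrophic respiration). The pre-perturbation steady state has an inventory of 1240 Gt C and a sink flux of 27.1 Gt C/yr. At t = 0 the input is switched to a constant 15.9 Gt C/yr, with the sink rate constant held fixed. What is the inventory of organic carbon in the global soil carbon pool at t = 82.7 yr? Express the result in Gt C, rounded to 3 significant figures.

The sink rate constant is k = F₀/M₀ = 27.1/1240 = 0.02185 yr⁻¹.
Solving dM/dt = F₁ − kM with M(0) = M₀ gives M(t) = F₁/k + (M₀ − F₁/k)·e^(−kt).
F₁/k = 15.9/0.02185 = 727.53 Gt C; kt = 0.02185 × 82.7 = 1.807, e^(−kt) = 0.1641.
M(82.7) = 727.53 + (1240 − 727.53) × 0.1641 = 727.53 + 84.09 = 811.61 Gt C.

812 Gt C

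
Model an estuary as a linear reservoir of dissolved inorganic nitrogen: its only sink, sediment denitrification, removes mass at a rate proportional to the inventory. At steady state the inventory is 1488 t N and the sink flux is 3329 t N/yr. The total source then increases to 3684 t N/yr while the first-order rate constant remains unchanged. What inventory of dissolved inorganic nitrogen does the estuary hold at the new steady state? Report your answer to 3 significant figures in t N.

Rate constant k = F/M = 3329 / 1488 = 2.237 yr⁻¹.
At the new steady state, source = k·M_new ⇒ M_new = 3684 / 2.237 = 1647 t N.
(Equivalently M_new = M × F_new/F_old = 1488 × 3684/3329.)

1650 t N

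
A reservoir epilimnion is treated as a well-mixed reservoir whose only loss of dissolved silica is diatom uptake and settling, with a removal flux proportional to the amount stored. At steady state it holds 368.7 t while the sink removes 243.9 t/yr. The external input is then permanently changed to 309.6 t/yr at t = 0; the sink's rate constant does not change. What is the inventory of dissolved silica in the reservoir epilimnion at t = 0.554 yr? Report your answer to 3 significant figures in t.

τ = M₀/F₀ = 368.7/243.9 = 1.512 yr; rate constant k = 1/τ.
New steady state M_∞ = F₁/k = F₁·τ = 309.6 × 1.512 = 468.02 t.
M(t) = M_∞ + (M₀ − M_∞)·e^(−t/τ); t/τ = 0.554/1.512 = 0.3665, so e^(−t/τ) = 0.6932.
M(t) = 468.02 − 99.32 × 0.6932 = 399.17 t.

399 t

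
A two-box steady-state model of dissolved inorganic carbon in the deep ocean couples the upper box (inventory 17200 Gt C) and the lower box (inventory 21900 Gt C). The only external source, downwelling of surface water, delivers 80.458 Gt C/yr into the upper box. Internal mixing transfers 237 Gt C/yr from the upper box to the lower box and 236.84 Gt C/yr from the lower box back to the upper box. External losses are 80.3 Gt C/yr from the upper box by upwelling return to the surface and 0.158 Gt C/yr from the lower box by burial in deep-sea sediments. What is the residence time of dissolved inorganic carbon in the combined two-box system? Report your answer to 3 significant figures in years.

486 yr

For the system as a whole, the A↔B exchange is internal and contributes nothing to the throughput; only the external sinks remove mass.
M_total = 17200 + 21900 = 39100 Gt C.
ΣF_external_out = 80.3 + 0.158 = 80.458 Gt C/yr.
τ = M_total / ΣF_ext = 39100 / 80.458 = 486.0 yr.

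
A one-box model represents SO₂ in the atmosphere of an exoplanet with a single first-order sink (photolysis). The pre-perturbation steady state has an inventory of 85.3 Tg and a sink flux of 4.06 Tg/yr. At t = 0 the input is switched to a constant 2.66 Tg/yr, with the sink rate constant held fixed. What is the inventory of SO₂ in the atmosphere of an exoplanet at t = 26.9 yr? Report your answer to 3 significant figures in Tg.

Residence time τ = M₀/F₀ = 21.01 yr. The eventual steady state is M_∞ = M₀·(F₁/F₀) = 85.3 × 2.66/4.06 = 55.886 Tg.
The anomaly ΔM(t) = M(t) − M_∞ decays as ΔM₀·e^(−t/τ) with ΔM₀ = 85.3 − 55.886 = 29.41 Tg.
At t = 26.9 yr, e^(−t/τ) = e^(−1.280) = 0.2779, so ΔM = 8.175 Tg and M = 55.886 + 8.175 = 64.061 Tg.

64.1 Tg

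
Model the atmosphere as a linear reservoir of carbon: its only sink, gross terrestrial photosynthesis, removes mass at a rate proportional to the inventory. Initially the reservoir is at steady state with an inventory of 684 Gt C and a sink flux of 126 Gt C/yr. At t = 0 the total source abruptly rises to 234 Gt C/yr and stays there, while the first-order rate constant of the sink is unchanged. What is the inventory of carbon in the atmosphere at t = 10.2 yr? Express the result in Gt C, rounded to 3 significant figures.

1180 Gt C

τ = M₀/F₀ = 684/126 = 5.429 yr; rate constant k = 1/τ.
New steady state M_∞ = F₁/k = F₁·τ = 234 × 5.429 = 1270.3 Gt C.
M(t) = M_∞ + (M₀ − M_∞)·e^(−t/τ); t/τ = 10.2/5.429 = 1.879, so e^(−t/τ) = 0.1528.
M(t) = 1270.3 − 586.3 × 0.1528 = 1180.7 Gt C.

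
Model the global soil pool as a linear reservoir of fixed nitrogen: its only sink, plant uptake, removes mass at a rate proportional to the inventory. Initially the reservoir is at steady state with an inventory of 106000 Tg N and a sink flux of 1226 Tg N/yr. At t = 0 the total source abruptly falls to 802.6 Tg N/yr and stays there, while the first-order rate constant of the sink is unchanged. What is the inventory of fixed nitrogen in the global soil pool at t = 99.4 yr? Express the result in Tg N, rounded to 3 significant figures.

81000 Tg N

Residence time τ = M₀/F₀ = 86.46 yr. The eventual steady state is M_∞ = M₀·(F₁/F₀) = 106000 × 802.6/1226 = 69393 Tg N.
The anomaly ΔM(t) = M(t) − M_∞ decays as ΔM₀·e^(−t/τ) with ΔM₀ = 106000 − 69393 = 36610 Tg N.
At t = 99.4 yr, e^(−t/τ) = e^(−1.150) = 0.3167, so ΔM = 11600 Tg N and M = 69393 + 11600 = 80988 Tg N.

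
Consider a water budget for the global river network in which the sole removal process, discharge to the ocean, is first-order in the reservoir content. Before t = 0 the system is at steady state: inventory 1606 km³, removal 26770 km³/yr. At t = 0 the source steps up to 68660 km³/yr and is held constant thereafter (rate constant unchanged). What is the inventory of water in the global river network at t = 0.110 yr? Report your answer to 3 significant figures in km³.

3720 km³

Residence time τ = M₀/F₀ = 0.05999 yr. The eventual steady state is M_∞ = M₀·(F₁/F₀) = 1606 × 68660/26770 = 4119.1 km³.
The anomaly ΔM(t) = M(t) − M_∞ decays as ΔM₀·e^(−t/τ) with ΔM₀ = 1606 − 4119.1 = −2513 km³.
At t = 0.110 yr, e^(−t/τ) = e^(−1.834) = 0.1598, so ΔM = −401.7 km³ and M = 4119.1 − 401.7 = 3717.4 km³.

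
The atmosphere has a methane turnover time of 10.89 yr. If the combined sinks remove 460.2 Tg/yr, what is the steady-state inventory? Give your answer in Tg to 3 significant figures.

τ = M/F ⇒ M = τ × F = 10.89 × 460.2 = 5012 Tg.

5010 Tg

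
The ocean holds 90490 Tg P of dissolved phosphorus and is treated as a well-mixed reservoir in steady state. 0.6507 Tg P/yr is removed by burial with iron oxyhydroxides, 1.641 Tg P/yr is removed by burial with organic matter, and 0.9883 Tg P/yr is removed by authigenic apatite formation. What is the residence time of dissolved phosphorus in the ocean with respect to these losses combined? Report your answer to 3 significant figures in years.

27600 yr

Total removal = 0.6507 + 1.641 + 0.9883 = 3.2800 Tg P/yr.
τ = M / ΣF_out = 90490 / 3.2800 = 27590 yr.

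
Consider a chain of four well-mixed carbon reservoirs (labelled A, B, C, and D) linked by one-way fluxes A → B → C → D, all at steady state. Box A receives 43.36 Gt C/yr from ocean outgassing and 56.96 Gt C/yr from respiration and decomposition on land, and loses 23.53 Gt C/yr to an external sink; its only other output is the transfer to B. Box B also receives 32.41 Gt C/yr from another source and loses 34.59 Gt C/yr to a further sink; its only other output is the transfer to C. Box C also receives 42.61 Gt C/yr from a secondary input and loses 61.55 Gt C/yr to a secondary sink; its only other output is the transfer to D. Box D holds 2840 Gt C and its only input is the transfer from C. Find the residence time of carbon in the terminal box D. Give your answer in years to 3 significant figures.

51.0 yr

Box A: F(A→B) = (43.36 + 56.96) − 23.53 = 76.790 Gt C/yr.
Box B: F(B→C) = (76.790 + 32.41) − 34.59 = 74.610 Gt C/yr.
Box C: F(C→D) = (74.610 + 42.61) − 61.55 = 55.670 Gt C/yr.
Box D throughput = its input = 55.670 Gt C/yr; τ = 2840 / 55.670 = 51.01 yr.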